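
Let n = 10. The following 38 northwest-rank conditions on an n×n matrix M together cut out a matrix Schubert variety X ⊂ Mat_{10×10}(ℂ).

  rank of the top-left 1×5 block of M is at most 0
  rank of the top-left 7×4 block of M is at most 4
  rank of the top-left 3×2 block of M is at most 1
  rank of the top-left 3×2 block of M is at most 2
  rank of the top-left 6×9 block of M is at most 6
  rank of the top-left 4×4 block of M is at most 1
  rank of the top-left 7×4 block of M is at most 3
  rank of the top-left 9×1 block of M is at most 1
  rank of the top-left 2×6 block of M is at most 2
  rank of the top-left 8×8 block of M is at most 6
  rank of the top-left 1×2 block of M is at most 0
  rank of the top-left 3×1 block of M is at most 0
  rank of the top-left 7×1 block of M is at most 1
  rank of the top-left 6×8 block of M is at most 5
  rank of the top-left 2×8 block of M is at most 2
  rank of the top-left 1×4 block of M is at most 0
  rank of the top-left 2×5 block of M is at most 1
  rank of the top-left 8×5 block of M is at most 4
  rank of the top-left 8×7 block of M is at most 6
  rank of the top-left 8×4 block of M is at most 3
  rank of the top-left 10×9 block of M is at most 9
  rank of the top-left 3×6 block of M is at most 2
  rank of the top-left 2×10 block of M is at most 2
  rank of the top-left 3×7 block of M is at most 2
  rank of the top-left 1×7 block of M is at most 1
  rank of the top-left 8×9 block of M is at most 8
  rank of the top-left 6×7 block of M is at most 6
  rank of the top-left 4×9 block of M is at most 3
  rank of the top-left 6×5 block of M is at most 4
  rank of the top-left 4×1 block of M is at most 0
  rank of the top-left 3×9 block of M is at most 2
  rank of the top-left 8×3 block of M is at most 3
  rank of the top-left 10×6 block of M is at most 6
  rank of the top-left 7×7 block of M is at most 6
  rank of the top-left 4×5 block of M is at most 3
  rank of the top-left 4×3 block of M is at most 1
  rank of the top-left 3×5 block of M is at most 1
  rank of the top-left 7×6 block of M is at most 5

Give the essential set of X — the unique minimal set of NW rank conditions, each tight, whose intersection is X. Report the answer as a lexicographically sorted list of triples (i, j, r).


Reconstructing r_w from the 38 given conditions:

  i=1: 0 0 0 0 0 1 1 1 1 1
  i=2: 0 1 1 1 1 2 2 2 2 2
  i=3: 0 1 1 1 1 2 2 2 2 3
  i=4: 0 1 1 1 2 3 3 3 3 4
  i=5: 1 2 2 2 3 4 4 4 4 5
  i=6: 1 2 3 3 4 5 5 5 5 6
  i=7: 1 2 3 3 4 5 6 6 6 7
  i=8: 1 2 3 3 4 5 6 6 7 8
  i=9: 1 2 3 4 5 6 7 7 8 9
  i=10: 1 2 3 4 5 6 7 8 9 10

hence w(1..10) = (6, 2, 10, 5, 1, 3, 7, 9, 4, 8).

Fulton essential set (7 of the 19 Rothe cells):

[(1, 5, 0), (3, 5, 1), (3, 9, 2), (4, 1, 0), (4, 4, 1), (8, 4, 3), (8, 8, 6)]


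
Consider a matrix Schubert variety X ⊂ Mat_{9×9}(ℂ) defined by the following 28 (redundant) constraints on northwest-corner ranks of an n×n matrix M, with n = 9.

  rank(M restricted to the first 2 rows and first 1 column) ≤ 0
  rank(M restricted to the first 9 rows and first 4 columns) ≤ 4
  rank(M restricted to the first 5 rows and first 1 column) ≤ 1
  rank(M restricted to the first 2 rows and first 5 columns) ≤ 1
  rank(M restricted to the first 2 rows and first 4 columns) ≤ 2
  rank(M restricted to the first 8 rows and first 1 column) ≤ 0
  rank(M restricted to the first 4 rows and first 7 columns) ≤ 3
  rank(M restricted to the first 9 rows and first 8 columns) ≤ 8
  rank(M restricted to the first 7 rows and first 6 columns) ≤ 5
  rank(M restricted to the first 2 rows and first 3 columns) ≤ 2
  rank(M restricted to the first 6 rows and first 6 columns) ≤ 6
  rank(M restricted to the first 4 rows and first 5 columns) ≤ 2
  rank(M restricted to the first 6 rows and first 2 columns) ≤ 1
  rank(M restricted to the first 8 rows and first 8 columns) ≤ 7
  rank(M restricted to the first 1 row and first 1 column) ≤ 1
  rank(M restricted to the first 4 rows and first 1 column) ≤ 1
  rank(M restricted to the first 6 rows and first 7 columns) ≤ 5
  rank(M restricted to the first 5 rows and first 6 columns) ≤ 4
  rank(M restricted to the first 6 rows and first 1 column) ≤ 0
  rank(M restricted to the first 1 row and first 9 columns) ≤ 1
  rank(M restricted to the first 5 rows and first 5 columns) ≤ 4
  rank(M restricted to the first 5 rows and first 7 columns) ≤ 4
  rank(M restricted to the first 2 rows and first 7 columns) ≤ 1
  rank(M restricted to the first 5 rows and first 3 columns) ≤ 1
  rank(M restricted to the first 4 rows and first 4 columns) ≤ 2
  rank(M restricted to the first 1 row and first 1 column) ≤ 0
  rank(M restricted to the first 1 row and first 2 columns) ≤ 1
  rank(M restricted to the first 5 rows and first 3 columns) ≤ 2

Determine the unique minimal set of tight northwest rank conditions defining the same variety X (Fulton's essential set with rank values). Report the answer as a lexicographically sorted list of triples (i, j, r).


The tightest implied rank at each (i,j), from the 28 conditions:

  i=1: 0 | 1 | 1 | 1 | 1 | 1 | 1 | 1 | 1
  i=2: 0 | 1 | 1 | 1 | 1 | 1 | 1 | 2 | 2
  i=3: 0 | 1 | 1 | 2 | 2 | 2 | 2 | 3 | 3
  i=4: 0 | 1 | 1 | 2 | 2 | 3 | 3 | 4 | 4
  i=5: 0 | 1 | 1 | 2 | 3 | 4 | 4 | 5 | 5
  i=6: 0 | 1 | 2 | 3 | 4 | 5 | 5 | 6 | 6
  i=7: 0 | 1 | 2 | 3 | 4 | 5 | 6 | 7 | 7
  i=8: 0 | 1 | 2 | 3 | 4 | 5 | 6 | 7 | 8
  i=9: 1 | 2 | 3 | 4 | 5 | 6 | 7 | 8 | 9

hence w(1..9) = (2, 8, 4, 6, 5, 3, 7, 9, 1).

ℓ(w)=17; the 4 essential cells (i,j,r):

[(2, 7, 1), (4, 5, 2), (5, 3, 1), (8, 1, 0)]


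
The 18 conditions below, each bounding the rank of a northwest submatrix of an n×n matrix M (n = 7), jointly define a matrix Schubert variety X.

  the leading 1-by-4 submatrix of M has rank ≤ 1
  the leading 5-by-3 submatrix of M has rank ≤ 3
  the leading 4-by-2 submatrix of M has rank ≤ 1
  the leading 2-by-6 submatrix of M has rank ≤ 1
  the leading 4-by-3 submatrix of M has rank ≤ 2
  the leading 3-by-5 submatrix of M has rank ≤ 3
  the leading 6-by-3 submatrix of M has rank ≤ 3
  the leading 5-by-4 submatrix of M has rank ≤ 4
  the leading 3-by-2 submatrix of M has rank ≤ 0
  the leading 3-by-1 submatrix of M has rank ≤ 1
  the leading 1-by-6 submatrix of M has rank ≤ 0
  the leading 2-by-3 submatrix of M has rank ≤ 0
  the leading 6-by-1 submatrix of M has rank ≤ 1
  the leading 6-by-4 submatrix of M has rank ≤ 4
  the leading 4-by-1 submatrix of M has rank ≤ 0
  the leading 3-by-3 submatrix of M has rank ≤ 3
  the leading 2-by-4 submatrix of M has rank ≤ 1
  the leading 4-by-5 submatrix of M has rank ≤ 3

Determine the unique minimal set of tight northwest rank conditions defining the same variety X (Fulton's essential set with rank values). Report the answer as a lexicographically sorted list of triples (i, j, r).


Recovering R(i,j) via the rank-extension bound from the 18 conditions:

  row 1: 0 0 0 0 0 0 1
  row 2: 0 0 0 1 1 1 2
  row 3: 0 0 1 2 2 2 3
  row 4: 0 1 2 3 3 3 4
  row 5: 1 2 3 4 4 4 5
  row 6: 1 2 3 4 5 5 6
  row 7: 1 2 3 4 5 6 7

so w = (7, 4, 3, 2, 1, 5, 6).

D(w) has 12 cells with 4 SE-corners; essential set:

[(1, 6, 0), (2, 3, 0), (3, 2, 0), (4, 1, 0)]


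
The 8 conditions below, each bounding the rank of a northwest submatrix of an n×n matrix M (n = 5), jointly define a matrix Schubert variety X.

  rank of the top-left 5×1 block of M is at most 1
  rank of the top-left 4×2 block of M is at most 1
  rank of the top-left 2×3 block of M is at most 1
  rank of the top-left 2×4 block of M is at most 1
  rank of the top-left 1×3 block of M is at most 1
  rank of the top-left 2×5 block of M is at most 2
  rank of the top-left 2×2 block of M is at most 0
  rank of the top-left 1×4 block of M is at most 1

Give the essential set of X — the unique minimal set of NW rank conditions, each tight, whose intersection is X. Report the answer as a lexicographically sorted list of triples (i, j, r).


Recovering R(i,j) via the rank-extension bound from the 8 conditions:

  row 1: 0, 0, 1, 1, 1
  row 2: 0, 0, 1, 1, 2
  row 3: 1, 1, 2, 2, 3
  row 4: 1, 1, 2, 3, 4
  row 5: 1, 2, 3, 4, 5

so w = (3, 5, 1, 4, 2).

D(w) has 6 cells with 3 SE-corners; essential set:

[(2, 2, 0), (2, 4, 1), (4, 2, 1)]


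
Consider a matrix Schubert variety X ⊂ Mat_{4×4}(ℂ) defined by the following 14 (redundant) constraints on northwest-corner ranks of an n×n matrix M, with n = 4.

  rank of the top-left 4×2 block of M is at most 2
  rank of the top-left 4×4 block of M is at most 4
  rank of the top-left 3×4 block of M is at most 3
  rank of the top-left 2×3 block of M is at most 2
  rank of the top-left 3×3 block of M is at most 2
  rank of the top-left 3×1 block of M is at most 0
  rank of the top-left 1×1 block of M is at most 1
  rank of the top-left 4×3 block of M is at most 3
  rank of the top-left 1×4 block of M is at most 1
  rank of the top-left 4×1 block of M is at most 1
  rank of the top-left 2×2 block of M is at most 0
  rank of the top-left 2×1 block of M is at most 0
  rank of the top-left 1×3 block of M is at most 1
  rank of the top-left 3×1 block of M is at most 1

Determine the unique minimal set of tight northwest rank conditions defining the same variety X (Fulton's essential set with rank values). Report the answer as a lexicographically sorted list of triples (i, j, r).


The tightest implied rank at each (i,j), from the 14 conditions:

  i=1: 0 | 0 | 1 | 1
  i=2: 0 | 0 | 1 | 2
  i=3: 0 | 1 | 2 | 3
  i=4: 1 | 2 | 3 | 4

giving w = (3, 4, 2, 1) via Δ²R.

Rothe diagram D(w) (5 cells), 2 SE-corners (essential conditions):

[(2, 2, 0), (3, 1, 0)]


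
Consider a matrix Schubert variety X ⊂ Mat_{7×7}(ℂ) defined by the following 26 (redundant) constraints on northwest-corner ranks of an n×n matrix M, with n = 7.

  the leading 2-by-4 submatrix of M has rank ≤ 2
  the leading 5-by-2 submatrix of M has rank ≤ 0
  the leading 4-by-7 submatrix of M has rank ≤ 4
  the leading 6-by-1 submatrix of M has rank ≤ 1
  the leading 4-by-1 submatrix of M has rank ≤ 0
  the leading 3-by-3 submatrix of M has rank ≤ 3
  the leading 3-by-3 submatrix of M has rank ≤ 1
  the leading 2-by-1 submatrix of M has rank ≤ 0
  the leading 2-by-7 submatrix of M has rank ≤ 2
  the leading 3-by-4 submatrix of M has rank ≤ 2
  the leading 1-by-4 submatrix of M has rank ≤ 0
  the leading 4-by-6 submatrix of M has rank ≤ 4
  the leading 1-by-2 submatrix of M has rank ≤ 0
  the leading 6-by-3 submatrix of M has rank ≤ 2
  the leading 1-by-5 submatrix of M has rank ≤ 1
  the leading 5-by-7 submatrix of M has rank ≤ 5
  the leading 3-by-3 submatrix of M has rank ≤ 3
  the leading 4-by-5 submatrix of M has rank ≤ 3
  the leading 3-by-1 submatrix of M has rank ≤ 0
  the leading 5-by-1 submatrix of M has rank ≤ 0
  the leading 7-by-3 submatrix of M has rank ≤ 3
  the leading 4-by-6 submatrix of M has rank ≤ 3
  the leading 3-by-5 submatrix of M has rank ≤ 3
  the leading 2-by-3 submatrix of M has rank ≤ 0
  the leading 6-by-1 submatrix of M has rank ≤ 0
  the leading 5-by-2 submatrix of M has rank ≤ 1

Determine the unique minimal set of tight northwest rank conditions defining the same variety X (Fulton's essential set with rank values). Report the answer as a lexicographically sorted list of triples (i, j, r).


Rank table r_w(7×7) implied by the 26 constraints:

  row 1: 0 0 0 0 1 1 1
  row 2: 0 0 0 1 2 2 2
  row 3: 0 0 1 2 3 3 3
  row 4: 0 0 1 2 3 3 4
  row 5: 0 0 1 2 3 4 5
  row 6: 0 1 2 3 4 5 6
  row 7: 1 2 3 4 5 6 7

giving w = (5, 4, 3, 7, 6, 2, 1) via Δ²R.

|D(w)|=15, |Ess(w)|=5:

[(1, 4, 0), (2, 3, 0), (4, 6, 3), (5, 2, 0), (6, 1, 0)]


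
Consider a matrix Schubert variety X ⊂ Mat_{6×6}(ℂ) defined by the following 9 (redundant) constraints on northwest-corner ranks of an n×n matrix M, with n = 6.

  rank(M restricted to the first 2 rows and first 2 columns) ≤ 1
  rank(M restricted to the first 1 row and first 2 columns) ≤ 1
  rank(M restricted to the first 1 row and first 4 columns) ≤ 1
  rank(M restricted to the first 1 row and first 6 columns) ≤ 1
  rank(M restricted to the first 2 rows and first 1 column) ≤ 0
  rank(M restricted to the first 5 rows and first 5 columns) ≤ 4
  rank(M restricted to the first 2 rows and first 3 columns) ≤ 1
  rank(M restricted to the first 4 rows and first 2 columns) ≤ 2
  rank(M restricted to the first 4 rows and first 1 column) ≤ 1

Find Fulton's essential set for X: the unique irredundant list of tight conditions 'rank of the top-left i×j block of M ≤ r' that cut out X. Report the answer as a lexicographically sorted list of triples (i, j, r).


Rank table r_w(6×6) implied by the 9 constraints:

  i=1: 0  1  1  1  1  1
  i=2: 0  1  1  2  2  2
  i=3: 1  2  2  3  3  3
  i=4: 1  2  3  4  4  4
  i=5: 1  2  3  4  4  5
  i=6: 1  2  3  4  5  6

so w = (2, 4, 1, 3, 6, 5).

Fulton essential set (3 of the 4 Rothe cells):

[(2, 1, 0), (2, 3, 1), (5, 5, 4)]


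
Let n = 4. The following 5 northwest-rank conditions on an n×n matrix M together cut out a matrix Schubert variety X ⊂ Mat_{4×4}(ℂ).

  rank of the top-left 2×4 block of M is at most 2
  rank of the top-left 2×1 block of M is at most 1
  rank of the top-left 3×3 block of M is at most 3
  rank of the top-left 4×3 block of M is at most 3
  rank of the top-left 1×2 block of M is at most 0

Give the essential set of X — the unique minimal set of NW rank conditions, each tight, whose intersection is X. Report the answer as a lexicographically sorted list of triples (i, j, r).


Recovering R(i,j) via the rank-extension bound from the 5 conditions:

  row 1: 0 | 0 | 1 | 1
  row 2: 1 | 1 | 2 | 2
  row 3: 1 | 2 | 3 | 3
  row 4: 1 | 2 | 3 | 4

hence w(1..4) = (3, 1, 2, 4).

D(w) has 2 cells with 1 SE-corner; essential set:

[(1, 2, 0)]


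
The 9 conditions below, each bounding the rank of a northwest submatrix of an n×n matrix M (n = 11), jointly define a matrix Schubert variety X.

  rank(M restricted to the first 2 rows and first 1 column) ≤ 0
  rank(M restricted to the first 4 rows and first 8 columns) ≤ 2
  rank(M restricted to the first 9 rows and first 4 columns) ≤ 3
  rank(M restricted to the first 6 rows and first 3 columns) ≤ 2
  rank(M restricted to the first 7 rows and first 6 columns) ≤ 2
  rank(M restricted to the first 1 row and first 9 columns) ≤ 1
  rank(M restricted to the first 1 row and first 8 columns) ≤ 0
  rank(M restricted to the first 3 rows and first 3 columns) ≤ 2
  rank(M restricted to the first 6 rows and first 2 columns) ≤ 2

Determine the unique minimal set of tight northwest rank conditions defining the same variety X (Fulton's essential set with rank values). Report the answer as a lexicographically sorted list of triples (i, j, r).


Propagating the 9 rank bounds to every northwest block:

  R[1]: 0 | 0 | 0 | 0 | 0 | 0 | 0 | 0 | 1 | 1 | 1
  R[2]: 0 | 1 | 1 | 1 | 1 | 1 | 1 | 1 | 2 | 2 | 2
  R[3]: 1 | 2 | 2 | 2 | 2 | 2 | 2 | 2 | 3 | 3 | 3
  R[4]: 1 | 2 | 2 | 2 | 2 | 2 | 2 | 2 | 3 | 4 | 4
  R[5]: 1 | 2 | 2 | 2 | 2 | 2 | 3 | 3 | 4 | 5 | 5
  R[6]: 1 | 2 | 2 | 2 | 2 | 2 | 3 | 4 | 5 | 6 | 6
  R[7]: 1 | 2 | 2 | 2 | 2 | 2 | 3 | 4 | 5 | 6 | 7
  R[8]: 1 | 2 | 3 | 3 | 3 | 3 | 4 | 5 | 6 | 7 | 8
  R[9]: 1 | 2 | 3 | 3 | 4 | 4 | 5 | 6 | 7 | 8 | 9
  R[10]: 1 | 2 | 3 | 4 | 5 | 5 | 6 | 7 | 8 | 9 | 10
  R[11]: 1 | 2 | 3 | 4 | 5 | 6 | 7 | 8 | 9 | 10 | 11

so w = (9, 2, 1, 10, 7, 8, 11, 3, 5, 4, 6).

5 SE-corners of the 28-cell Rothe diagram give Ess(w):

[(1, 8, 0), (2, 1, 0), (4, 8, 2), (7, 6, 2), (9, 4, 3)]


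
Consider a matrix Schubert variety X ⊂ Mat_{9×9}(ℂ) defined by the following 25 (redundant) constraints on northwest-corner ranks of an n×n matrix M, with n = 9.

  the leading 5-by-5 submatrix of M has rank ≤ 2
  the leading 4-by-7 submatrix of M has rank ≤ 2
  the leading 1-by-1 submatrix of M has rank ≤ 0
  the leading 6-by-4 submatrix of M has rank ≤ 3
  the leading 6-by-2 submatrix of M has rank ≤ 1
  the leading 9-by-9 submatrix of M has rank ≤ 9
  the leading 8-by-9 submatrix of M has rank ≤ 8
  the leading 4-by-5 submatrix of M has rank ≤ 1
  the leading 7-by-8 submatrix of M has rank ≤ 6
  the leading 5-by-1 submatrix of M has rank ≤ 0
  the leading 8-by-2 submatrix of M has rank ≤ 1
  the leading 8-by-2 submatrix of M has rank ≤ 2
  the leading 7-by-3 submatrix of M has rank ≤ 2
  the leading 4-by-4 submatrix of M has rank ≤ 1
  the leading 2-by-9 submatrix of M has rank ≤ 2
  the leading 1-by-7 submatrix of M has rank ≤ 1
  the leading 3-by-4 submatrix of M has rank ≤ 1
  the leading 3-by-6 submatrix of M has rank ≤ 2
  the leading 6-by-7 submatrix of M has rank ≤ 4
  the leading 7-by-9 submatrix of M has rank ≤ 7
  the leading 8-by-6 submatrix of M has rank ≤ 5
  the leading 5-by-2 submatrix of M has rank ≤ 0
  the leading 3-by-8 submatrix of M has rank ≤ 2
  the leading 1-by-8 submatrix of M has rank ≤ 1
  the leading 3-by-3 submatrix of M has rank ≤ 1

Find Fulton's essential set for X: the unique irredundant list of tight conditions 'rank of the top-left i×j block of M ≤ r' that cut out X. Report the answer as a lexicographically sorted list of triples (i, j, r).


Reconstructing r_w from the 25 given conditions:

  0 0 1 1 1 1 1 1 1
  0 0 1 1 1 2 2 2 2
  0 0 1 1 1 2 2 2 3
  0 0 1 1 1 2 2 3 4
  0 0 1 2 2 3 3 4 5
  1 1 2 3 3 4 4 5 6
  1 1 2 3 4 5 5 6 7
  1 1 2 3 4 5 6 7 8
  1 2 3 4 5 6 7 8 9

the unique w with this rank table is (3, 6, 9, 8, 4, 1, 5, 7, 2).

Rothe diagram D(w) (21 cells), 5 SE-corners (essential conditions):

[(3, 8, 2), (4, 5, 1), (4, 7, 2), (5, 2, 0), (8, 2, 1)]


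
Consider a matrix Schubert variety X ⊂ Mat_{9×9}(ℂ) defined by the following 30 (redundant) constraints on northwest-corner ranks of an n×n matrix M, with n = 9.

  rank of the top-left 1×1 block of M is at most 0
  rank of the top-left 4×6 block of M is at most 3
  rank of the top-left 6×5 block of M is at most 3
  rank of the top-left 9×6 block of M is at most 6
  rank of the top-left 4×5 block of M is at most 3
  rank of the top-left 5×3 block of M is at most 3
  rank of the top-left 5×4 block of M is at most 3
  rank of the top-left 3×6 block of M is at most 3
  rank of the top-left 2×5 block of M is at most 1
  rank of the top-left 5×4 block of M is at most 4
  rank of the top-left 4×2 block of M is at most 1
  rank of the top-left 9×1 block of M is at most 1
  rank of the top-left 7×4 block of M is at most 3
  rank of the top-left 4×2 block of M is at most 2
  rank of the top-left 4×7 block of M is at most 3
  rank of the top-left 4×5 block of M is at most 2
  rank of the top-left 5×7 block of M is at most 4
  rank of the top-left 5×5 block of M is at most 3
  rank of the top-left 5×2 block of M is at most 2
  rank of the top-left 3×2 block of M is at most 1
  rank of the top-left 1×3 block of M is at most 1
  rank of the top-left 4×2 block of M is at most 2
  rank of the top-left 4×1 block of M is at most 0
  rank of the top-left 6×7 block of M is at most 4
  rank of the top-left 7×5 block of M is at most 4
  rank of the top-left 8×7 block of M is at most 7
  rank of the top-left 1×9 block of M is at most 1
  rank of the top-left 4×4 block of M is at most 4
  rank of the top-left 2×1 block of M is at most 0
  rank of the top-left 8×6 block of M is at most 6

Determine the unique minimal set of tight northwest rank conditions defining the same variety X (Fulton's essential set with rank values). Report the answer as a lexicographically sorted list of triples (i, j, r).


Propagating the 30 rank bounds to every northwest block:

  0 1 1 1 1 1 1 1 1
  0 1 1 1 1 2 2 2 2
  0 1 2 2 2 3 3 3 3
  0 1 2 2 2 3 3 4 4
  1 2 3 3 3 4 4 5 5
  1 2 3 3 3 4 4 5 6
  1 2 3 3 4 5 5 6 7
  1 2 3 4 5 6 6 7 8
  1 2 3 4 5 6 7 8 9

reading off 1-entries of Δ²R: w = (2, 6, 3, 8, 1, 9, 5, 4, 7).

D(w) has 14 cells with 7 SE-corners; essential set:

[(2, 5, 1), (4, 1, 0), (4, 5, 2), (4, 7, 3), (6, 5, 3), (6, 7, 4), (7, 4, 3)]


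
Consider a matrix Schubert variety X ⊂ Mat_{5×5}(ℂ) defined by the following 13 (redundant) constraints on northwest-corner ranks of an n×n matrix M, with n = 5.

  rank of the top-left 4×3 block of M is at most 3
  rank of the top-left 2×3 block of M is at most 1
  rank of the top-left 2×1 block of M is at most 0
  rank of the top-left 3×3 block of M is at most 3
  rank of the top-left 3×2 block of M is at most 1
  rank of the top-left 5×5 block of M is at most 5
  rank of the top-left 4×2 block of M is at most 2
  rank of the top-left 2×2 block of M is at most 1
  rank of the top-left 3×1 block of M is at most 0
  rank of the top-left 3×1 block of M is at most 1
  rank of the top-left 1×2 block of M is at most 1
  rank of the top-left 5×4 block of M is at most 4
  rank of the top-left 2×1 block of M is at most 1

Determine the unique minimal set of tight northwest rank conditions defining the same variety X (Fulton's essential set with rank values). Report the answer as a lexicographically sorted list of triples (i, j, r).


Reconstructing r_w from the 13 given conditions:

  i=1: 0  1  1  1  1
  i=2: 0  1  1  2  2
  i=3: 0  1  2  3  3
  i=4: 1  2  3  4  4
  i=5: 1  2  3  4  5

giving w = (2, 4, 3, 1, 5) via Δ²R.

ℓ(w)=4; the 2 essential cells (i,j,r):

[(2, 3, 1), (3, 1, 0)]


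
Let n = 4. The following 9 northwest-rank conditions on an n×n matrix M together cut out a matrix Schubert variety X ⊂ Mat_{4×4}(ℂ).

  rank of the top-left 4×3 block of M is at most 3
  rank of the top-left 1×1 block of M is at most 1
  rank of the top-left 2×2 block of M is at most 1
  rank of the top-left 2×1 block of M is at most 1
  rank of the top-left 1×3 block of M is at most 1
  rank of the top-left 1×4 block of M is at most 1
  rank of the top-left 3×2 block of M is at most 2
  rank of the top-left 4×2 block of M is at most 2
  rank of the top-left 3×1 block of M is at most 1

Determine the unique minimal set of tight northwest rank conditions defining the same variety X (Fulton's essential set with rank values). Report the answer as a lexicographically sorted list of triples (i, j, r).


Reconstructing r_w from the 9 given conditions:

  1  1  1  1
  1  1  2  2
  1  2  3  3
  1  2  3  4

second differences of R give the permutation w = (1, 3, 2, 4).

1 SE-corner of the 1-cell Rothe diagram gives Ess(w):

[(2, 2, 1)]


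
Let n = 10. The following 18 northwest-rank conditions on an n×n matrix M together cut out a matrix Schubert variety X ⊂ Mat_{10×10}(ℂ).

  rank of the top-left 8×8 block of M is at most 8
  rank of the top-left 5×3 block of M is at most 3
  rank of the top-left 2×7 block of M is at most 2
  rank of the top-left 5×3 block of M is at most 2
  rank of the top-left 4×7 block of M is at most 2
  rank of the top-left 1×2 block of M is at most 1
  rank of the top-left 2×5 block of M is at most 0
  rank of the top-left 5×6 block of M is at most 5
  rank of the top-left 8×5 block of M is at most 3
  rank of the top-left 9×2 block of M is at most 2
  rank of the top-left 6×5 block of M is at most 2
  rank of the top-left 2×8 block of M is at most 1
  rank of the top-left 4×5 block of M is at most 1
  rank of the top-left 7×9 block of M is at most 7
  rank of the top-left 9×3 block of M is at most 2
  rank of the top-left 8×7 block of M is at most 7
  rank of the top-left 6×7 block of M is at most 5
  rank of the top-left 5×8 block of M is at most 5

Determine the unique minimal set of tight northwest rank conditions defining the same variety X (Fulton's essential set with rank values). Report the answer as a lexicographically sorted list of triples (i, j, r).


The tightest implied rank at each (i,j), from the 18 conditions:

  i=1: 0 | 0 | 0 | 0 | 0 | 1 | 1 | 1 | 1 | 1
  i=2: 0 | 0 | 0 | 0 | 0 | 1 | 1 | 1 | 2 | 2
  i=3: 1 | 1 | 1 | 1 | 1 | 2 | 2 | 2 | 3 | 3
  i=4: 1 | 1 | 1 | 1 | 1 | 2 | 2 | 3 | 4 | 4
  i=5: 1 | 2 | 2 | 2 | 2 | 3 | 3 | 4 | 5 | 5
  i=6: 1 | 2 | 2 | 2 | 2 | 3 | 4 | 5 | 6 | 6
  i=7: 1 | 2 | 2 | 3 | 3 | 4 | 5 | 6 | 7 | 7
  i=8: 1 | 2 | 2 | 3 | 3 | 4 | 5 | 6 | 7 | 8
  i=9: 1 | 2 | 2 | 3 | 4 | 5 | 6 | 7 | 8 | 9
  i=10: 1 | 2 | 3 | 4 | 5 | 6 | 7 | 8 | 9 | 10

the unique w with this rank table is (6, 9, 1, 8, 2, 7, 4, 10, 5, 3).

7 SE-corners of the 24-cell Rothe diagram give Ess(w):

[(2, 5, 0), (2, 8, 1), (4, 5, 1), (4, 7, 2), (6, 5, 2), (8, 5, 3), (9, 3, 2)]


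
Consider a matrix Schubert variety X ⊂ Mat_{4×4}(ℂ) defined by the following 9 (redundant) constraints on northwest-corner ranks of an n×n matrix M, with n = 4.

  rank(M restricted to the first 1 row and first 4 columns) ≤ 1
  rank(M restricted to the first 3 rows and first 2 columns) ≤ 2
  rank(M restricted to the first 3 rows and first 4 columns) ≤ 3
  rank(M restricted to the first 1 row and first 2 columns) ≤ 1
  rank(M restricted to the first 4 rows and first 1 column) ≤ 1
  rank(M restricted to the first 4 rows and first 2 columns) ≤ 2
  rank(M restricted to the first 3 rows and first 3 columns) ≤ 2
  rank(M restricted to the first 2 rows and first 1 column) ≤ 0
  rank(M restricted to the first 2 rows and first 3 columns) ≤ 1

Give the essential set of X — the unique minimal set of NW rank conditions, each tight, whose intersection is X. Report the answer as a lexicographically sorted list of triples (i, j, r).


Recovering R(i,j) via the rank-extension bound from the 9 conditions:

  row 1: 0  1  1  1
  row 2: 0  1  1  2
  row 3: 1  2  2  3
  row 4: 1  2  3  4

second differences of R give the permutation w = (2, 4, 1, 3).

Rothe diagram D(w) (3 cells), 2 SE-corners (essential conditions):

[(2, 1, 0), (2, 3, 1)]


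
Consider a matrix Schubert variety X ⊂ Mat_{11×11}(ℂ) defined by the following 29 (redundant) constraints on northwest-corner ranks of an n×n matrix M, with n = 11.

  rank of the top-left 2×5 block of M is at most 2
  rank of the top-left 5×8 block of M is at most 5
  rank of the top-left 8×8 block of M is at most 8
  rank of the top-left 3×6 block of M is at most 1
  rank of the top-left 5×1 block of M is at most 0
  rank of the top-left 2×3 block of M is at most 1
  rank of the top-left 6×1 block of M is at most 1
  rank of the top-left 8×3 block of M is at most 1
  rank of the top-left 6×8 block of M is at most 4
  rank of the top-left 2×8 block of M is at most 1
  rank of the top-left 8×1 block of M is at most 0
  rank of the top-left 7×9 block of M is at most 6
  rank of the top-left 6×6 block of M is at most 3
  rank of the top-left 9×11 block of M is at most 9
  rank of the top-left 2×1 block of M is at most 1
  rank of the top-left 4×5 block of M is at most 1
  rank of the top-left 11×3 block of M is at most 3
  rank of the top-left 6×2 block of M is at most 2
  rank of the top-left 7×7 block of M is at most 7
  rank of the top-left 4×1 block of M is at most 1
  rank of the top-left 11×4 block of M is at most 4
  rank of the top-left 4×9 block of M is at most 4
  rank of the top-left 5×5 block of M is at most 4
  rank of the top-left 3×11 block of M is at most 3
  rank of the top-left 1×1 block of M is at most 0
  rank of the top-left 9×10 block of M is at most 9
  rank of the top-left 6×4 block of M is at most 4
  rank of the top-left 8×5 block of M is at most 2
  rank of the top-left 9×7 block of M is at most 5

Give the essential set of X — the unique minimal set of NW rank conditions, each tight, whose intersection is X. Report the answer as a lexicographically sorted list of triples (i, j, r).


Reconstructing r_w from the 29 given conditions:

  R[1]: 0 1 1 1 1 1 1 1 1 1 1
  R[2]: 0 1 1 1 1 1 1 1 2 2 2
  R[3]: 0 1 1 1 1 1 2 2 3 3 3
  R[4]: 0 1 1 1 1 2 3 3 4 4 4
  R[5]: 0 1 1 2 2 3 4 4 5 5 5
  R[6]: 0 1 1 2 2 3 4 4 5 6 6
  R[7]: 0 1 1 2 2 3 4 5 6 7 7
  R[8]: 0 1 1 2 2 3 4 5 6 7 8
  R[9]: 1 2 2 3 3 4 5 6 7 8 9
  R[10]: 1 2 3 4 4 5 6 7 8 9 10
  R[11]: 1 2 3 4 5 6 7 8 9 10 11

reading off 1-entries of Δ²R: w = (2, 9, 7, 6, 4, 10, 8, 11, 1, 3, 5).

ℓ(w)=29; the 7 essential cells (i,j,r):

[(2, 8, 1), (3, 6, 1), (4, 5, 1), (6, 8, 4), (8, 1, 0), (8, 3, 1), (8, 5, 2)]


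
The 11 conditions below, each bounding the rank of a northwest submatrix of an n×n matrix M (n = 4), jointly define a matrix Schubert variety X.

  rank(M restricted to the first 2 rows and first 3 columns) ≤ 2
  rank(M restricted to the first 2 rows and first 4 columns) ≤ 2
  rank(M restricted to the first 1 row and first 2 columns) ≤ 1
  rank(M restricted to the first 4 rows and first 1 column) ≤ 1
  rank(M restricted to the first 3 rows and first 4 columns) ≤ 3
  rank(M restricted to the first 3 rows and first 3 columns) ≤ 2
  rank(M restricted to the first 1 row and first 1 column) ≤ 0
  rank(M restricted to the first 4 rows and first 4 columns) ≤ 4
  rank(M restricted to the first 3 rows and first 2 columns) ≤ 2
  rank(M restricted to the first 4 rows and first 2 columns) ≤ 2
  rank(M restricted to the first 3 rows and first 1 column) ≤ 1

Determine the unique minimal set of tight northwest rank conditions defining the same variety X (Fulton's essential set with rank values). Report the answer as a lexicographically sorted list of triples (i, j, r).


Computing R[i][j] = min implied NW-rank bound (n=4, 11 conditions):

  row 1: 0 | 1 | 1 | 1
  row 2: 1 | 2 | 2 | 2
  row 3: 1 | 2 | 2 | 3
  row 4: 1 | 2 | 3 | 4

hence w(1..4) = (2, 1, 4, 3).

|D(w)|=2, |Ess(w)|=2:

[(1, 1, 0), (3, 3, 2)]


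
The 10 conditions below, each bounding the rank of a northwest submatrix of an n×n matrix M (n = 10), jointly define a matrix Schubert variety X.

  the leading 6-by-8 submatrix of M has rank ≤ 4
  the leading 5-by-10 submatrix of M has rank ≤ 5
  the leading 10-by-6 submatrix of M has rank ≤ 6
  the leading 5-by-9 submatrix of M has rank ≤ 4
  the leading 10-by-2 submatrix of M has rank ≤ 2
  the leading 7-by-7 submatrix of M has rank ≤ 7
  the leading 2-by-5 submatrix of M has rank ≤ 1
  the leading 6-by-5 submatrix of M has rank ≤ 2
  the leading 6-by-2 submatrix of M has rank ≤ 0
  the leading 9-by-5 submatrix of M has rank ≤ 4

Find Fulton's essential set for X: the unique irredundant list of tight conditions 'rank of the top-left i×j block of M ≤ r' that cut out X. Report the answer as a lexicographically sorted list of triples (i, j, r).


Propagating the 10 rank bounds to every northwest block:

  R[1]: 0 0 1 1 1 1 1 1 1 1
  R[2]: 0 0 1 1 1 2 2 2 2 2
  R[3]: 0 0 1 2 2 3 3 3 3 3
  R[4]: 0 0 1 2 2 3 4 4 4 4
  R[5]: 0 0 1 2 2 3 4 4 4 5
  R[6]: 0 0 1 2 2 3 4 4 5 6
  R[7]: 1 1 2 3 3 4 5 5 6 7
  R[8]: 1 2 3 4 4 5 6 6 7 8
  R[9]: 1 2 3 4 4 5 6 7 8 9
  R[10]: 1 2 3 4 5 6 7 8 9 10

second differences of R give the permutation w = (3, 6, 4, 7, 10, 9, 1, 2, 8, 5).

Rothe diagram D(w) (21 cells), 6 SE-corners (essential conditions):

[(2, 5, 1), (5, 9, 4), (6, 2, 0), (6, 5, 2), (6, 8, 4), (9, 5, 4)]


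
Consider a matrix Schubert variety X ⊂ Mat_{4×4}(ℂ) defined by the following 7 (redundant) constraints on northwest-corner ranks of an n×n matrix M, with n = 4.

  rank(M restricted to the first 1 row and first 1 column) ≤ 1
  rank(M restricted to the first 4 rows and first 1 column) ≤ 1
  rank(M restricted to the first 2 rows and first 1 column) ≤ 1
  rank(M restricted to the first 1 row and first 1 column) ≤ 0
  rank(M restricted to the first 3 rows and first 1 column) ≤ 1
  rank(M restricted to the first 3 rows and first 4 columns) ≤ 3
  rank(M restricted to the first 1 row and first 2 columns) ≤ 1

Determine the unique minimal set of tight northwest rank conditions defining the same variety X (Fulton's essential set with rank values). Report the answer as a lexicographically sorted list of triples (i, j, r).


Rank table r_w(4×4) implied by the 7 constraints:

  0, 1, 1, 1
  1, 2, 2, 2
  1, 2, 3, 3
  1, 2, 3, 4

so w = (2, 1, 3, 4).

Rothe diagram D(w) (1 cell), 1 SE-corner (essential condition):

[(1, 1, 0)]


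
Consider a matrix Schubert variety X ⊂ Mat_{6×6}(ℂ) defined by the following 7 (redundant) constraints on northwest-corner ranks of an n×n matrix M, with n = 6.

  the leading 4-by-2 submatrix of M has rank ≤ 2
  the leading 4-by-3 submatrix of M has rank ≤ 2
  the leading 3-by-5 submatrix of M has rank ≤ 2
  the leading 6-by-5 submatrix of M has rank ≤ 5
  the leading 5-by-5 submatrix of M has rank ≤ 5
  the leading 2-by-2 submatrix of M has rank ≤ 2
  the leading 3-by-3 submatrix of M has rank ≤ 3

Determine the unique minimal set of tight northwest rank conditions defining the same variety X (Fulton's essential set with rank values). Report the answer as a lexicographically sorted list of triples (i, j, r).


Computing R[i][j] = min implied NW-rank bound (n=6, 7 conditions):

  i=1: 1 1 1 1 1 1
  i=2: 1 2 2 2 2 2
  i=3: 1 2 2 2 2 3
  i=4: 1 2 2 3 3 4
  i=5: 1 2 3 4 4 5
  i=6: 1 2 3 4 5 6

reading off 1-entries of Δ²R: w = (1, 2, 6, 4, 3, 5).

Rothe diagram D(w) (4 cells), 2 SE-corners (essential conditions):

[(3, 5, 2), (4, 3, 2)]


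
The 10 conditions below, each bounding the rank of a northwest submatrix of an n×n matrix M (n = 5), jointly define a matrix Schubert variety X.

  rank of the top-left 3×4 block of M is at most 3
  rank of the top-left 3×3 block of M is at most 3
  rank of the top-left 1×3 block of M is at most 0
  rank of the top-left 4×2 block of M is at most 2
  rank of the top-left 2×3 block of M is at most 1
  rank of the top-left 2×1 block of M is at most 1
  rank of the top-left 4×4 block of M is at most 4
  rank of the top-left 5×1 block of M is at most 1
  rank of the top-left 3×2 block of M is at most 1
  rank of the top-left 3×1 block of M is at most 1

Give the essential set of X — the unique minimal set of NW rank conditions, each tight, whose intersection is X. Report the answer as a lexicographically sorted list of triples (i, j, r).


Rank table r_w(5×5) implied by the 10 constraints:

  i=1: 0 | 0 | 0 | 1 | 1
  i=2: 1 | 1 | 1 | 2 | 2
  i=3: 1 | 1 | 2 | 3 | 3
  i=4: 1 | 2 | 3 | 4 | 4
  i=5: 1 | 2 | 3 | 4 | 5

hence w(1..5) = (4, 1, 3, 2, 5).

D(w) has 4 cells with 2 SE-corners; essential set:

[(1, 3, 0), (3, 2, 1)]


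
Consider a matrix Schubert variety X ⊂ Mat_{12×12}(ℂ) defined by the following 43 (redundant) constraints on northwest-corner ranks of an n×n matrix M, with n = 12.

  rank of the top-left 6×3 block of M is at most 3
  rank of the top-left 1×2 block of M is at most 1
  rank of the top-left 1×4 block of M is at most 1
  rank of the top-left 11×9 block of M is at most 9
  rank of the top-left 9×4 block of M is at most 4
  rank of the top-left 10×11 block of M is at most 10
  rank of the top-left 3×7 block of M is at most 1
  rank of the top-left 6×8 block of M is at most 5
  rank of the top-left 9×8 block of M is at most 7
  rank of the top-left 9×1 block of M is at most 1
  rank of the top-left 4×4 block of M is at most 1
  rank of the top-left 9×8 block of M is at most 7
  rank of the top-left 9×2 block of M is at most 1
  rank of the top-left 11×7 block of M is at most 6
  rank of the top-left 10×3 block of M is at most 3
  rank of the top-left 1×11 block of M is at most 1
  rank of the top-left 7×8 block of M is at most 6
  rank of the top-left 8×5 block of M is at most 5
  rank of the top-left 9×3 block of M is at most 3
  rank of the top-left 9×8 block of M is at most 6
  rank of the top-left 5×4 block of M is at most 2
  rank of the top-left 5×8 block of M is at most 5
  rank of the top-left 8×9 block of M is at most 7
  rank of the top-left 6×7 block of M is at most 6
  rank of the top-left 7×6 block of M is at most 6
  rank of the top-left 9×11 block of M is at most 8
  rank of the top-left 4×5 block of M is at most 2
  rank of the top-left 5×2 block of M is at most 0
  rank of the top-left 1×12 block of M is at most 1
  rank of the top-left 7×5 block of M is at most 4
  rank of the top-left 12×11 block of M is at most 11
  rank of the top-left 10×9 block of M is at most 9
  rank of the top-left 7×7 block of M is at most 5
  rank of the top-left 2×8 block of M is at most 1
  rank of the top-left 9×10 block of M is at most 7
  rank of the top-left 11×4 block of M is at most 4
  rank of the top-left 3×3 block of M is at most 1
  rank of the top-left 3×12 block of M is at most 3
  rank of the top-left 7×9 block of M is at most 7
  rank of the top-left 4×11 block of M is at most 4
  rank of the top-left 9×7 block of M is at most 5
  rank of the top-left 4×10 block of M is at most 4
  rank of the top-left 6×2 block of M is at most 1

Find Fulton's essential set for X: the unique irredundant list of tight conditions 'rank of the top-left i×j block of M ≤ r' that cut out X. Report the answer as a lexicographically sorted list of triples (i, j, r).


Computing R[i][j] = min implied NW-rank bound (n=12, 43 conditions):

  i=1: 0  0  1  1  1  1  1  1  1  1  1  1
  i=2: 0  0  1  1  1  1  1  1  2  2  2  2
  i=3: 0  0  1  1  1  1  1  2  3  3  3  3
  i=4: 0  0  1  1  2  2  2  3  4  4  4  4
  i=5: 0  0  1  2  3  3  3  4  5  5  5  5
  i=6: 1  1  2  3  4  4  4  5  6  6  6  6
  i=7: 1  1  2  3  4  5  5  6  7  7  7  7
  i=8: 1  1  2  3  4  5  5  6  7  7  8  8
  i=9: 1  1  2  3  4  5  5  6  7  7  8  9
  i=10: 1  2  3  4  5  6  6  7  8  8  9  10
  i=11: 1  2  3  4  5  6  6  7  8  9  10  11
  i=12: 1  2  3  4  5  6  7  8  9  10  11  12

reading off 1-entries of Δ²R: w = (3, 9, 8, 5, 4, 1, 6, 11, 12, 2, 10, 7).

8 SE-corners of the 28-cell Rothe diagram give Ess(w):

[(2, 8, 1), (3, 7, 1), (4, 4, 1), (5, 2, 0), (9, 2, 1), (9, 7, 5), (9, 10, 7), (11, 7, 6)]


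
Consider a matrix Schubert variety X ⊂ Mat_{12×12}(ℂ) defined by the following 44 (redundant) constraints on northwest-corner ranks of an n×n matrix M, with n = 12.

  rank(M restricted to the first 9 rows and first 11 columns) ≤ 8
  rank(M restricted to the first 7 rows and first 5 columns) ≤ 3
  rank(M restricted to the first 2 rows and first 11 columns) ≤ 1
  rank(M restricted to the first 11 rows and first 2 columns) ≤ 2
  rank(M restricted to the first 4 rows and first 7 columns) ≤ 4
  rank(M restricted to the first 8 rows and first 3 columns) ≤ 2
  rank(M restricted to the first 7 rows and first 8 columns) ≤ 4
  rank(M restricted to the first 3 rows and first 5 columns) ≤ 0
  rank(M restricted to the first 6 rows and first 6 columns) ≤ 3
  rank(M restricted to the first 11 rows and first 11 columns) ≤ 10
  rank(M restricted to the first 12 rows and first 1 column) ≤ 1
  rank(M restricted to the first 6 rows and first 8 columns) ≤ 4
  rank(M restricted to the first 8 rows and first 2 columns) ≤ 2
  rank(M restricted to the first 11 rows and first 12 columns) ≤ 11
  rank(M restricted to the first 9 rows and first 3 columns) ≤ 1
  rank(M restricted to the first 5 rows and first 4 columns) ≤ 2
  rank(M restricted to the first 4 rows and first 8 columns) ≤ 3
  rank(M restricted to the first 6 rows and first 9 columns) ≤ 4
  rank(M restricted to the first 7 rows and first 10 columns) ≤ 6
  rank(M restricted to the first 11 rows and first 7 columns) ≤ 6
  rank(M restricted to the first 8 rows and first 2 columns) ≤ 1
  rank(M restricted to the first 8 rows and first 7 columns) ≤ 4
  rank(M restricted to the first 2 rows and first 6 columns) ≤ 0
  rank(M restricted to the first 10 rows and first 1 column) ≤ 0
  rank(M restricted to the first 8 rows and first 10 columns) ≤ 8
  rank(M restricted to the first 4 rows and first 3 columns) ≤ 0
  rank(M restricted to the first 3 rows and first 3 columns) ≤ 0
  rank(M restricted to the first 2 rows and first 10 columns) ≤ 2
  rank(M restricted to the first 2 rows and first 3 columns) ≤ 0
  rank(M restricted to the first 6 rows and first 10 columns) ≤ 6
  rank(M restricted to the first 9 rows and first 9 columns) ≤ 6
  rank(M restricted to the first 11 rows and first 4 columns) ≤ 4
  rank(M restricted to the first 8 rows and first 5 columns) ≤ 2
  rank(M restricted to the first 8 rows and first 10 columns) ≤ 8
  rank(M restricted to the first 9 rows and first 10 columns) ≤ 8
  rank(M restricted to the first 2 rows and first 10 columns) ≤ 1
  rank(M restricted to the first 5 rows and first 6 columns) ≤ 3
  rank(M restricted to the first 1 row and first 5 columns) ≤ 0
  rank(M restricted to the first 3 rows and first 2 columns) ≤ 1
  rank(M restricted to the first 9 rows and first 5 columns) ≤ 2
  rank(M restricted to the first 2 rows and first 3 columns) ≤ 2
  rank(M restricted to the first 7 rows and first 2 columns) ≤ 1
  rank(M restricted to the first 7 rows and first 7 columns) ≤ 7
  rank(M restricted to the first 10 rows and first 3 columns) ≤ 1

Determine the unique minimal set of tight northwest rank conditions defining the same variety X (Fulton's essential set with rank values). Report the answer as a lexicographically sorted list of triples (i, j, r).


Computing R[i][j] = min implied NW-rank bound (n=12, 44 conditions):

  row 1: 0 | 0 | 0 | 0 | 0 | 0 | 1 | 1 | 1 | 1 | 1 | 1
  row 2: 0 | 0 | 0 | 0 | 0 | 0 | 1 | 1 | 1 | 1 | 1 | 2
  row 3: 0 | 0 | 0 | 0 | 0 | 1 | 2 | 2 | 2 | 2 | 2 | 3
  row 4: 0 | 0 | 0 | 1 | 1 | 2 | 3 | 3 | 3 | 3 | 3 | 4
  row 5: 0 | 1 | 1 | 2 | 2 | 3 | 4 | 4 | 4 | 4 | 4 | 5
  row 6: 0 | 1 | 1 | 2 | 2 | 3 | 4 | 4 | 4 | 5 | 5 | 6
  row 7: 0 | 1 | 1 | 2 | 2 | 3 | 4 | 4 | 5 | 6 | 6 | 7
  row 8: 0 | 1 | 1 | 2 | 2 | 3 | 4 | 5 | 6 | 7 | 7 | 8
  row 9: 0 | 1 | 1 | 2 | 2 | 3 | 4 | 5 | 6 | 7 | 8 | 9
  row 10: 0 | 1 | 1 | 2 | 3 | 4 | 5 | 6 | 7 | 8 | 9 | 10
  row 11: 1 | 2 | 2 | 3 | 4 | 5 | 6 | 7 | 8 | 9 | 10 | 11
  row 12: 1 | 2 | 3 | 4 | 5 | 6 | 7 | 8 | 9 | 10 | 11 | 12

hence w(1..12) = (7, 12, 6, 4, 2, 10, 9, 8, 11, 5, 1, 3).

D(w) has 42 cells with 9 SE-corners; essential set:

[(2, 6, 0), (2, 11, 1), (3, 5, 0), (4, 3, 0), (6, 9, 4), (7, 8, 4), (9, 5, 2), (10, 1, 0), (10, 3, 1)]
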